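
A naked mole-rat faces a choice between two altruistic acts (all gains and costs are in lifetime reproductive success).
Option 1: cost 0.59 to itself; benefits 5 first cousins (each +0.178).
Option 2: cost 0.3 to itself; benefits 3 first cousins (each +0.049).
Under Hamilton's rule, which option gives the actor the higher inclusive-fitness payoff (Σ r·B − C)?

Option 2

Option 1: r to a first cousin = 0.125.
Option 1: Σ r·B − C = (5·0.125·0.178) − 0.59 = -0.47875.
Option 2: r to a first cousin = 0.125.
Option 2: Σ r·B − C = (3·0.125·0.049) − 0.3 = -0.281625.
Option 2 has the higher net inclusive-fitness payoff.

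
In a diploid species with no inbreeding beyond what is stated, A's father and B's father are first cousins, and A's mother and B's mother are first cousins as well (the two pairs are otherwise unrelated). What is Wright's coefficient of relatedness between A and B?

0.0625

Independent pedigree routes through distinct common ancestors add.
A and B are related in two ways: second cousins through their fathers (r = 1/32) and second cousins through their mothers (r = 1/32).
r = 1/32 + 1/32 = 1/16 = 0.0625.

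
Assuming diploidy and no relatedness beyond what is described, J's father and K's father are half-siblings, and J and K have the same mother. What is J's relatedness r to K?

0.3125

With two independent routes of shared ancestry, r is the sum of the two contributions.
J and K are related in two ways: half first cousins through their fathers (r = 1/16) and half-sibs through their shared mother (r = 1/4).
r = 1/16 + 1/4 = 0.3125.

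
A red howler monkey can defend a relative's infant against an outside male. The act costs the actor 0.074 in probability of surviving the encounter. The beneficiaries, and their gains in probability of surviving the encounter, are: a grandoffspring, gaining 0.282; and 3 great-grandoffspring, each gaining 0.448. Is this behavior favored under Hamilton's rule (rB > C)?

Hamilton's rule: the trait is favored when the sum of r·B over every recipient exceeds the actor's cost C.
r to a grandoffspring = 1/4 (two parent–offspring links: r = (1/2)^2 = 1/4).
r to a great-grandoffspring = 1/8 (three parent–offspring links: r = (1/2)^3 = 1/8).
Summing one r·B term per recipient: 1·0.25·0.282 + 3·0.125·0.448 = 0.2385.
0.2385 > 0.074: the indirect benefit exceeds the cost.

Yes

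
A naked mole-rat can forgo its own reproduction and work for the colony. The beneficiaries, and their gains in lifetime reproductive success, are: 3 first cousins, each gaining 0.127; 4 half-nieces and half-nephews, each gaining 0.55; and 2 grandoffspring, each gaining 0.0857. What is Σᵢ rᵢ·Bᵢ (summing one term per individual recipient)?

r to a first cousin = 0.125 (first cousins share one grandparent pair — two paths of length 4: r = 2·(1/2)^4 = 1/8).
r to a half-niece or half-nephew = 0.125 (half-aunt/uncle↔niece/nephew: one path of length 3: r = (1/2)^3 = 1/8).
r to a grandoffspring = 1/4 (two parent–offspring links: r = (1/2)^2 = 1/4).
Summing one r·B term per recipient: 3·0.125·0.127 + 4·0.125·0.55 + 2·0.25·0.0857 = 0.365475.

0.365475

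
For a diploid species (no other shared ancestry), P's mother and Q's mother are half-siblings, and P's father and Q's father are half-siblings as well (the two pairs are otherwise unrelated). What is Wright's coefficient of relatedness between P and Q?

With two independent routes of shared ancestry, r is the sum of the two contributions.
P and Q are related in two ways: half first cousins through their mothers (r = 1/16) and half first cousins through their fathers (r = 1/16).
r = 1/16 + 1/16 = 1/8 = 0.125.

0.125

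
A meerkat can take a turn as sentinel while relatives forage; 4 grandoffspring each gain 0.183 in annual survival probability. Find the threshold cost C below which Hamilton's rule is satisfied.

0.183

r to a grandoffspring = 1/4 (two parent–offspring links: r = (1/2)^2 = 1/4).
Hamilton's rule: n·r·B > C, so the trait is favored while C < n·r·B = 4·0.25·0.183 = 0.183.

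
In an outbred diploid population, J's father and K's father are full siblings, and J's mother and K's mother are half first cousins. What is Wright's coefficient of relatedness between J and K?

Independent pedigree routes through distinct common ancestors add.
J and K are related in two ways: first cousins through their fathers (r = 1/8) and half second cousins through their mothers (r = 1/64).
r = 1/8 + 1/64 = 9/64 = 0.140625.

0.140625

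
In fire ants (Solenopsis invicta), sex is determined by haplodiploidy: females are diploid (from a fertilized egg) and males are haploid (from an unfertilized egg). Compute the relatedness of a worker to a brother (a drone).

Her haploid brother carries none of their father's genes and a random half of their mother's genome; that half matches the maternal half of her own genome with probability 1/2: r = 1/2 · 1/2 = 1/4.

0.25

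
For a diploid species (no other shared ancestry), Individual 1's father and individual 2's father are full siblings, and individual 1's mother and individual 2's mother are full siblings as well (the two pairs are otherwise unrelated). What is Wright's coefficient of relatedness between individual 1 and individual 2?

Relatedness sums over independent paths through distinct common ancestors.
Individual 1 and individual 2 are related in two ways: first cousins through their fathers (r = 1/8) and first cousins through their mothers (r = 1/8) — i.e. double first cousins.
r = 1/8 + 1/8 = 1/4 = 0.25.

0.25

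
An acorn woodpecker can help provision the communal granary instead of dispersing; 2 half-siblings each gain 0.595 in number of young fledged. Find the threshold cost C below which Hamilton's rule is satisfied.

0.2975

r to a half-sibling = 1/4 (half-sibs share one parent — one path of length 2: r = (1/2)^2 = 1/4).
Hamilton's rule: n·r·B > C, so the trait is favored while C < n·r·B = 2·0.25·0.595 = 0.2975.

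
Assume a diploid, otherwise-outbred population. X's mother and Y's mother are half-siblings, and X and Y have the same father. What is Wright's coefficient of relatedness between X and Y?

0.3125

Relatedness sums over independent paths through distinct common ancestors.
X and Y are related in two ways: half first cousins through their mothers (r = 1/16) and half-sibs through their shared father (r = 1/4).
r = 1/16 + 1/4 = 0.3125.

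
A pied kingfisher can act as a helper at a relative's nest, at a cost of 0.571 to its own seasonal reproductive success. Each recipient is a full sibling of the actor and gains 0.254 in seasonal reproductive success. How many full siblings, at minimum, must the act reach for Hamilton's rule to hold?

5

r to a full sibling = 1/2 (full sibs share both parents — two paths of length 2: r = 2·(1/2)^2 = 1/2).
Hamilton's rule: n·r·B > C  ⇒  n > C/(r·B) = 0.571/(0.5·0.254) = 4.496.
The smallest integer exceeding 4.496 is 5.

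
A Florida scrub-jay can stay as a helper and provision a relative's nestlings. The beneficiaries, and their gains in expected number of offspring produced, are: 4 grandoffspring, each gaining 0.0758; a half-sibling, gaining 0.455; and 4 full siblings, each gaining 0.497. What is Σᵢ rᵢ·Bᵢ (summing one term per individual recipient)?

1.18355

r to a grandoffspring = 0.25 (two parent–offspring links: r = (1/2)^2 = 1/4).
r to a half-sibling = 1/4 (half-sibs share one parent — one path of length 2: r = (1/2)^2 = 1/4).
r to a full sibling = 1/2 (full sibs share both parents — two paths of length 2: r = 2·(1/2)^2 = 1/2).
Summing one r·B term per recipient: 4·0.25·0.0758 + 1·0.25·0.455 + 4·0.5·0.497 = 1.18355.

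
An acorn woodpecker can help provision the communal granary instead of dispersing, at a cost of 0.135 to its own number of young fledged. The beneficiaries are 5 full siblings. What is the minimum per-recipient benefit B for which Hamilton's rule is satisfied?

r to a full sibling = 0.5 (full sibs share both parents — two paths of length 2: r = 2·(1/2)^2 = 1/2).
Hamilton's rule with n recipients of equal r: n·r·B > C, so B > C/(n·r) = 0.135/(5·0.5) = 0.054.

0.054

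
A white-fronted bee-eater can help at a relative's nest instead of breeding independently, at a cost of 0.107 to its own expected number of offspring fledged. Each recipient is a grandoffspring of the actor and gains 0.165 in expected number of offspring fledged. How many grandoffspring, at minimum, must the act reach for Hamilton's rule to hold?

r to a grandoffspring = 0.25 (two parent–offspring links: r = (1/2)^2 = 1/4).
Hamilton's rule: n·r·B > C  ⇒  n > C/(r·B) = 0.107/(0.25·0.165) = 2.594.
The smallest integer exceeding 2.594 is 3.

3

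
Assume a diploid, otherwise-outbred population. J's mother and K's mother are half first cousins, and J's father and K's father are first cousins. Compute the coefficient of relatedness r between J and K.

With two independent routes of shared ancestry, r is the sum of the two contributions.
J and K are related in two ways: half second cousins through their mothers (r = 1/64) and second cousins through their fathers (r = 1/32).
r = 1/64 + 1/32 = 0.046875.

0.046875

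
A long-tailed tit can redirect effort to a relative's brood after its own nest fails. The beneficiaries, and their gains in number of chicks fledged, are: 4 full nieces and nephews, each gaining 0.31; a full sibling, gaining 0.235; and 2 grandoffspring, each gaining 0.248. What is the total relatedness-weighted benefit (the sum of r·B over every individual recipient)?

0.5515

r to a full niece or nephew = 1/4 (full aunt/uncle↔niece/nephew: two paths of length 3 through the shared grandparent pair: r = 2·(1/2)^3 = 1/4).
r to a full sibling = 1/2 (full sibs share both parents — two paths of length 2: r = 2·(1/2)^2 = 1/2).
r to a grandoffspring = 1/4 (two parent–offspring links: r = (1/2)^2 = 1/4).
Summing one r·B term per recipient: 4·0.25·0.31 + 1·0.5·0.235 + 2·0.25·0.248 = 0.5515.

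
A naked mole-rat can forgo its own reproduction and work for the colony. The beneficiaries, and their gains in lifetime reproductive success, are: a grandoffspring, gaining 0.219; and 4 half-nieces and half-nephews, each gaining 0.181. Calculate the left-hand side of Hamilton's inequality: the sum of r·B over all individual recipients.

0.14525

r to a grandoffspring = 0.25 (two parent–offspring links: r = (1/2)^2 = 1/4).
r to a half-niece or half-nephew = 0.125 (half-aunt/uncle↔niece/nephew: one path of length 3: r = (1/2)^3 = 1/8).
Summing one r·B term per recipient: 1·0.25·0.219 + 4·0.125·0.181 = 0.14525.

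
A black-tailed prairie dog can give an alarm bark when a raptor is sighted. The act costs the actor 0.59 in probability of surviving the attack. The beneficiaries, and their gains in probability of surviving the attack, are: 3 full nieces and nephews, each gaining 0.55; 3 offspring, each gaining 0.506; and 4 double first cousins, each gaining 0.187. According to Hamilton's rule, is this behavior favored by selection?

Yes

Hamilton's rule: the trait is favored when the sum of r·B over every recipient exceeds the actor's cost C.
r to a full niece or nephew = 0.25 (full aunt/uncle↔niece/nephew: two paths of length 3 through the shared grandparent pair: r = 2·(1/2)^3 = 1/4).
r to an offspring = 0.5 (one parent–offspring link: r = (1/2)^1 = 1/2).
r to a double first cousin = 0.25 (double first cousins share both grandparent pairs — four paths of length 4: r = 4·(1/2)^4 = 1/4).
Summing one r·B term per recipient: 3·0.25·0.55 + 3·0.5·0.506 + 4·0.25·0.187 = 1.3585.
1.3585 > 0.59: the indirect benefit exceeds the cost.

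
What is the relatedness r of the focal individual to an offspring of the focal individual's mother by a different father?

0.25

Each parent–offspring link contributes a factor of 1/2, and independent paths through distinct common ancestors add.
Half-sibs share one parent — one path of length 2: r = (1/2)^2 = 1/4.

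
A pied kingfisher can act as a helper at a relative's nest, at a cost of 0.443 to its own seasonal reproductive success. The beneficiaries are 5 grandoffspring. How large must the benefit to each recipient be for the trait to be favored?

r to a grandoffspring = 0.25 (two parent–offspring links: r = (1/2)^2 = 1/4).
Hamilton's rule with n recipients of equal r: n·r·B > C, so B > C/(n·r) = 0.443/(5·0.25) = 0.3544.

0.3544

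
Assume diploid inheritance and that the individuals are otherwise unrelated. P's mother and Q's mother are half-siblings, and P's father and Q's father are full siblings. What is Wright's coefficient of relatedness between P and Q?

Independent pedigree routes through distinct common ancestors add.
P and Q are related in two ways: half first cousins through their mothers (r = 1/16) and first cousins through their fathers (r = 1/8).
r = 1/16 + 1/8 = 3/16 = 0.1875.

0.1875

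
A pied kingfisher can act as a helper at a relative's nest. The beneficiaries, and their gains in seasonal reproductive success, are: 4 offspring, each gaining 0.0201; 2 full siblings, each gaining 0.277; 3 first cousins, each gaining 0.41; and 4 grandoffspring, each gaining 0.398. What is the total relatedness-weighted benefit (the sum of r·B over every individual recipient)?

0.86895

r to an offspring = 1/2 (one parent–offspring link: r = (1/2)^1 = 1/2).
r to a full sibling = 0.5 (full sibs share both parents — two paths of length 2: r = 2·(1/2)^2 = 1/2).
r to a first cousin = 1/8 (first cousins share one grandparent pair — two paths of length 4: r = 2·(1/2)^4 = 1/8).
r to a grandoffspring = 1/4 (two parent–offspring links: r = (1/2)^2 = 1/4).
Summing one r·B term per recipient: 4·0.5·0.0201 + 2·0.5·0.277 + 3·0.125·0.41 + 4·0.25·0.398 = 0.86895.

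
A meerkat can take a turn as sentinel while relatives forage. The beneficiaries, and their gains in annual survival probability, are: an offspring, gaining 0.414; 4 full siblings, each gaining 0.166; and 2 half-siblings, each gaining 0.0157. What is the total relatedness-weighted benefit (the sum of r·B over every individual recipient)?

0.54685

r to an offspring = 1/2 (one parent–offspring link: r = (1/2)^1 = 1/2).
r to a full sibling = 0.5 (full sibs share both parents — two paths of length 2: r = 2·(1/2)^2 = 1/2).
r to a half-sibling = 1/4 (half-sibs share one parent — one path of length 2: r = (1/2)^2 = 1/4).
Summing one r·B term per recipient: 1·0.5·0.414 + 4·0.5·0.166 + 2·0.25·0.0157 = 0.54685.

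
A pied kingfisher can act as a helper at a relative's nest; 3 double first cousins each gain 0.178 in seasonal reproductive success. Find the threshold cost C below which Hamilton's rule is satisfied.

0.1335

r to a double first cousin = 0.25 (double first cousins share both grandparent pairs — four paths of length 4: r = 4·(1/2)^4 = 1/4).
Hamilton's rule: n·r·B > C, so the trait is favored while C < n·r·B = 3·0.25·0.178 = 0.1335.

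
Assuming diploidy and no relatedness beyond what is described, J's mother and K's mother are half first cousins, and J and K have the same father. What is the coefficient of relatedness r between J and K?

0.265625

With two independent routes of shared ancestry, r is the sum of the two contributions.
J and K are related in two ways: half second cousins through their mothers (r = 1/64) and half-sibs through their shared father (r = 1/4).
r = 1/64 + 1/4 = 0.265625.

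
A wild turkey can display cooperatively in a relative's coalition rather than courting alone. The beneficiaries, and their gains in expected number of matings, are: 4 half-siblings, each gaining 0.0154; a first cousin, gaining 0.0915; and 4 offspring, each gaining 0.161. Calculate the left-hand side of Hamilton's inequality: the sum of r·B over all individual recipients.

0.3488375

r to a half-sibling = 1/4 (half-sibs share one parent — one path of length 2: r = (1/2)^2 = 1/4).
r to a first cousin = 0.125 (first cousins share one grandparent pair — two paths of length 4: r = 2·(1/2)^4 = 1/8).
r to an offspring = 0.5 (one parent–offspring link: r = (1/2)^1 = 1/2).
Summing one r·B term per recipient: 4·0.25·0.0154 + 1·0.125·0.0915 + 4·0.5·0.161 = 0.3488375.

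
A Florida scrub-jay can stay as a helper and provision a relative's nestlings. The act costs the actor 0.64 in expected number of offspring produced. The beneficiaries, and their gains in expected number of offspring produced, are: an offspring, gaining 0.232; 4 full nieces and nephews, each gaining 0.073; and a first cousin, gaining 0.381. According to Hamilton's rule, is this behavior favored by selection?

Hamilton's rule: the trait is favored when the sum of r·B over every recipient exceeds the actor's cost C.
r to an offspring = 1/2 (one parent–offspring link: r = (1/2)^1 = 1/2).
r to a full niece or nephew = 0.25 (full aunt/uncle↔niece/nephew: two paths of length 3 through the shared grandparent pair: r = 2·(1/2)^3 = 1/4).
r to a first cousin = 0.125 (first cousins share one grandparent pair — two paths of length 4: r = 2·(1/2)^4 = 1/8).
Summing one r·B term per recipient: 1·0.5·0.232 + 4·0.25·0.073 + 1·0.125·0.381 = 0.236625.
0.236625 < 0.64: the indirect benefit is less than the cost.

No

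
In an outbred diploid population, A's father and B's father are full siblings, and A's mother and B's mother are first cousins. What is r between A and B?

Relatedness sums over independent paths through distinct common ancestors.
A and B are related in two ways: first cousins through their fathers (r = 1/8) and second cousins through their mothers (r = 1/32).
r = 1/8 + 1/32 = 5/32 = 0.15625.

0.15625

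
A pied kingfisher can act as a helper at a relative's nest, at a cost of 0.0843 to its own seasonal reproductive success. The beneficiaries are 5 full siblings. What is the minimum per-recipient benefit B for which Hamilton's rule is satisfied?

r to a full sibling = 1/2 (full sibs share both parents — two paths of length 2: r = 2·(1/2)^2 = 1/2).
Hamilton's rule with n recipients of equal r: n·r·B > C, so B > C/(n·r) = 0.0843/(5·0.5) = 0.0337.

0.0337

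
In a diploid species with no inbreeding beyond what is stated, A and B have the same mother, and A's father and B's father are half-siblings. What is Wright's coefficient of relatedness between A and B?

0.3125

Relatedness sums over independent paths through distinct common ancestors.
A and B are related in two ways: half-sibs through their shared mother (r = 1/4) and half first cousins through their fathers (r = 1/16).
r = 1/4 + 1/16 = 5/16 = 0.3125.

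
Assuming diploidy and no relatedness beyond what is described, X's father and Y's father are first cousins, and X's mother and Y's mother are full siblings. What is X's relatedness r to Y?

With two independent routes of shared ancestry, r is the sum of the two contributions.
X and Y are related in two ways: second cousins through their fathers (r = 1/32) and first cousins through their mothers (r = 1/8).
r = 1/32 + 1/8 = 5/32 = 0.15625.

0.15625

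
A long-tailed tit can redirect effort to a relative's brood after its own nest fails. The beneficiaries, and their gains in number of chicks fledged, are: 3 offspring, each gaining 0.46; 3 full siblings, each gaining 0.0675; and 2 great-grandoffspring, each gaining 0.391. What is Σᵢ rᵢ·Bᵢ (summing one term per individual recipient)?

r to an offspring = 1/2 (one parent–offspring link: r = (1/2)^1 = 1/2).
r to a full sibling = 0.5 (full sibs share both parents — two paths of length 2: r = 2·(1/2)^2 = 1/2).
r to a great-grandoffspring = 0.125 (three parent–offspring links: r = (1/2)^3 = 1/8).
Summing one r·B term per recipient: 3·0.5·0.46 + 3·0.5·0.0675 + 2·0.125·0.391 = 0.889.

0.889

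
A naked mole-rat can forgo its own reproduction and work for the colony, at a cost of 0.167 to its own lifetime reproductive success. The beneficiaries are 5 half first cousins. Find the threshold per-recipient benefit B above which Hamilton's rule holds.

r to a half first cousin = 0.0625 (half first cousins share one grandparent — one path of length 4: r = (1/2)^4 = 1/16).
Hamilton's rule with n recipients of equal r: n·r·B > C, so B > C/(n·r) = 0.167/(5·0.0625) = 0.5344.

0.5344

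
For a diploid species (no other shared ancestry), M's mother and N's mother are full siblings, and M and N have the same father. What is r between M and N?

0.375

Relatedness sums over independent paths through distinct common ancestors.
M and N are related in two ways: first cousins through their mothers (r = 1/8) and half-sibs through their shared father (r = 1/4).
r = 1/8 + 1/4 = 3/8 = 0.375.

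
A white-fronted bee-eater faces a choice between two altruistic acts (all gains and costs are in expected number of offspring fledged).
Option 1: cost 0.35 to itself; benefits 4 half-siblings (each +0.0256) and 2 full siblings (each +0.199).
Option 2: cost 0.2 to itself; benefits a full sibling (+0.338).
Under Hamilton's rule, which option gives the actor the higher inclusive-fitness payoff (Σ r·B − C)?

Option 2

Option 1: r to a half-sibling = 0.25.
Option 1: r to a full sibling = 0.5.
Option 1: Σ r·B − C = (4·0.25·0.0256 + 2·0.5·0.199) − 0.35 = -0.1254.
Option 2: r to a full sibling = 0.5.
Option 2: Σ r·B − C = (1·0.5·0.338) − 0.2 = -0.031.
Option 2 has the higher net inclusive-fitness payoff.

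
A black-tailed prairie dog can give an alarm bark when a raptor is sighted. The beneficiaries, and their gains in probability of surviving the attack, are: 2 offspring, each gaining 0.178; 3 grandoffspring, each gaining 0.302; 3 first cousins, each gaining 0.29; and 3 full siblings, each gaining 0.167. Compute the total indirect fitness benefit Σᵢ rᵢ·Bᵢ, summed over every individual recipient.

r to an offspring = 1/2 (one parent–offspring link: r = (1/2)^1 = 1/2).
r to a grandoffspring = 1/4 (two parent–offspring links: r = (1/2)^2 = 1/4).
r to a first cousin = 0.125 (first cousins share one grandparent pair — two paths of length 4: r = 2·(1/2)^4 = 1/8).
r to a full sibling = 0.5 (full sibs share both parents — two paths of length 2: r = 2·(1/2)^2 = 1/2).
Summing one r·B term per recipient: 2·0.5·0.178 + 3·0.25·0.302 + 3·0.125·0.29 + 3·0.5·0.167 = 0.76375.

0.76375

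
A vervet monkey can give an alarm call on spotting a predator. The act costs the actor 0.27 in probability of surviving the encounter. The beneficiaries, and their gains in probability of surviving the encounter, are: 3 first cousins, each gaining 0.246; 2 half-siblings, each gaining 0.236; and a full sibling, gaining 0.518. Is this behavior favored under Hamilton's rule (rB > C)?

Yes

Hamilton's rule: the trait is favored when the sum of r·B over every recipient exceeds the actor's cost C.
r to a first cousin = 0.125 (first cousins share one grandparent pair — two paths of length 4: r = 2·(1/2)^4 = 1/8).
r to a half-sibling = 0.25 (half-sibs share one parent — one path of length 2: r = (1/2)^2 = 1/4).
r to a full sibling = 0.5 (full sibs share both parents — two paths of length 2: r = 2·(1/2)^2 = 1/2).
Summing one r·B term per recipient: 3·0.125·0.246 + 2·0.25·0.236 + 1·0.5·0.518 = 0.46925.
0.46925 > 0.27: the indirect benefit exceeds the cost.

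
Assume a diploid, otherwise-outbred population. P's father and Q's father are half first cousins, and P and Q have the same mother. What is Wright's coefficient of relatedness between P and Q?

Wright's path rule: contributions from independent ancestry routes add.
P and Q are related in two ways: half second cousins through their fathers (r = 1/64) and half-sibs through their shared mother (r = 1/4).
r = 1/64 + 1/4 = 17/64 = 0.265625.

0.265625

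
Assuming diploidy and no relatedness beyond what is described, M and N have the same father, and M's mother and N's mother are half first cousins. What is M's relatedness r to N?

With two independent routes of shared ancestry, r is the sum of the two contributions.
M and N are related in two ways: half-sibs through their shared father (r = 1/4) and half second cousins through their mothers (r = 1/64).
r = 1/4 + 1/64 = 17/64 = 0.265625.

0.265625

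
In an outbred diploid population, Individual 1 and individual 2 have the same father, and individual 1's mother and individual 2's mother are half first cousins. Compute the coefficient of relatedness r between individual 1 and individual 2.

0.265625

Relatedness sums over independent paths through distinct common ancestors.
Individual 1 and individual 2 are related in two ways: half-sibs through their shared father (r = 1/4) and half second cousins through their mothers (r = 1/64).
r = 1/4 + 1/64 = 0.265625.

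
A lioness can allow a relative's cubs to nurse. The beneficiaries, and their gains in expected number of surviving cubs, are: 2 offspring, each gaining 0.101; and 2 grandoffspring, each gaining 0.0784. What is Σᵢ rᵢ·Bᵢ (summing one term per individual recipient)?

0.1402

r to an offspring = 0.5 (one parent–offspring link: r = (1/2)^1 = 1/2).
r to a grandoffspring = 0.25 (two parent–offspring links: r = (1/2)^2 = 1/4).
Summing one r·B term per recipient: 2·0.5·0.101 + 2·0.25·0.0784 = 0.1402.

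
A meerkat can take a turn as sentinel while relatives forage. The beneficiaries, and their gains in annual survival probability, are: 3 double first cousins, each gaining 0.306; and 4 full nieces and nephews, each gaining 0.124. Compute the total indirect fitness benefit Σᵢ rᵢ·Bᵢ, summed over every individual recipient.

r to a double first cousin = 1/4 (double first cousins share both grandparent pairs — four paths of length 4: r = 4·(1/2)^4 = 1/4).
r to a full niece or nephew = 0.25 (full aunt/uncle↔niece/nephew: two paths of length 3 through the shared grandparent pair: r = 2·(1/2)^3 = 1/4).
Summing one r·B term per recipient: 3·0.25·0.306 + 4·0.25·0.124 = 0.3535.

0.3535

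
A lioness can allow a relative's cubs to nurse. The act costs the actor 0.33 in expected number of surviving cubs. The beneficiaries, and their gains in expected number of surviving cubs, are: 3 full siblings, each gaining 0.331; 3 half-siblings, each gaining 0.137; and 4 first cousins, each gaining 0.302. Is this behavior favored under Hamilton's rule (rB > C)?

Hamilton's rule: the trait is favored when the sum of r·B over every recipient exceeds the actor's cost C.
r to a full sibling = 0.5 (full sibs share both parents — two paths of length 2: r = 2·(1/2)^2 = 1/2).
r to a half-sibling = 0.25 (half-sibs share one parent — one path of length 2: r = (1/2)^2 = 1/4).
r to a first cousin = 0.125 (first cousins share one grandparent pair — two paths of length 4: r = 2·(1/2)^4 = 1/8).
Summing one r·B term per recipient: 3·0.5·0.331 + 3·0.25·0.137 + 4·0.125·0.302 = 0.75025.
0.75025 > 0.33: the indirect benefit exceeds the cost.

Yes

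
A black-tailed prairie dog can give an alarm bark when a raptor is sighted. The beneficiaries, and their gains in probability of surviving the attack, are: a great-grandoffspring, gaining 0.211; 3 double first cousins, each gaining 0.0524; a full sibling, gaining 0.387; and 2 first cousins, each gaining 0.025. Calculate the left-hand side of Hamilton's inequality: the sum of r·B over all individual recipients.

r to a great-grandoffspring = 1/8 (three parent–offspring links: r = (1/2)^3 = 1/8).
r to a double first cousin = 1/4 (double first cousins share both grandparent pairs — four paths of length 4: r = 4·(1/2)^4 = 1/4).
r to a full sibling = 1/2 (full sibs share both parents — two paths of length 2: r = 2·(1/2)^2 = 1/2).
r to a first cousin = 0.125 (first cousins share one grandparent pair — two paths of length 4: r = 2·(1/2)^4 = 1/8).
Summing one r·B term per recipient: 1·0.125·0.211 + 3·0.25·0.0524 + 1·0.5·0.387 + 2·0.125·0.025 = 0.265425.

0.265425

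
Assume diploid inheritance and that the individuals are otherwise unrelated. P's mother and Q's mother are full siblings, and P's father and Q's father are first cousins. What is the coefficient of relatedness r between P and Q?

Wright's path rule: contributions from independent ancestry routes add.
P and Q are related in two ways: first cousins through their mothers (r = 1/8) and second cousins through their fathers (r = 1/32).
r = 1/8 + 1/32 = 0.15625.

0.15625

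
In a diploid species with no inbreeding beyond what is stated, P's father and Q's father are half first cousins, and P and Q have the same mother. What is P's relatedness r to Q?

0.265625

Independent pedigree routes through distinct common ancestors add.
P and Q are related in two ways: half second cousins through their fathers (r = 1/64) and half-sibs through their shared mother (r = 1/4).
r = 1/64 + 1/4 = 0.265625.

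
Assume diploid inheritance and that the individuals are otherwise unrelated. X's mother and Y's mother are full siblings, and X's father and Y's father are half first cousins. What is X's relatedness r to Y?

0.140625

Relatedness sums over independent paths through distinct common ancestors.
X and Y are related in two ways: first cousins through their mothers (r = 1/8) and half second cousins through their fathers (r = 1/64).
r = 1/8 + 1/64 = 9/64 = 0.140625.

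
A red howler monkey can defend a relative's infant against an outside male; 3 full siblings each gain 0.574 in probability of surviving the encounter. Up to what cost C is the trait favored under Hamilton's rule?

0.861

r to a full sibling = 1/2 (full sibs share both parents — two paths of length 2: r = 2·(1/2)^2 = 1/2).
Hamilton's rule: n·r·B > C, so the trait is favored while C < n·r·B = 3·0.5·0.574 = 0.861.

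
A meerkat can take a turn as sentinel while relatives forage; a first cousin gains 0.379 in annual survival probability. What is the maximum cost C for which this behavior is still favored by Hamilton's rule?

0.047375

r to a first cousin = 1/8 (first cousins share one grandparent pair — two paths of length 4: r = 2·(1/2)^4 = 1/8).
Hamilton's rule: n·r·B > C, so the trait is favored while C < n·r·B = 1·0.125·0.379 = 0.047375.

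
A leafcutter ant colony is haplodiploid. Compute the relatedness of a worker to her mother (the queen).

0.5

One meiotic link between diploid queen and diploid daughter: r = 1/2.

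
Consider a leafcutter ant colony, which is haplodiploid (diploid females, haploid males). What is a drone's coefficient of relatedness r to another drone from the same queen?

0.5

Haploid brothers each carry a random half of the queen's diploid genome, so on average they share half: r = 1/2.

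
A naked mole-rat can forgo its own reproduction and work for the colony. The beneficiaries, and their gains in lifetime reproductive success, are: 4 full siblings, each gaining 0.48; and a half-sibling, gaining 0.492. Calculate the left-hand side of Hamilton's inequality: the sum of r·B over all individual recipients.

1.083

r to a full sibling = 1/2 (full sibs share both parents — two paths of length 2: r = 2·(1/2)^2 = 1/2).
r to a half-sibling = 0.25 (half-sibs share one parent — one path of length 2: r = (1/2)^2 = 1/4).
Summing one r·B term per recipient: 4·0.5·0.48 + 1·0.25·0.492 = 1.083.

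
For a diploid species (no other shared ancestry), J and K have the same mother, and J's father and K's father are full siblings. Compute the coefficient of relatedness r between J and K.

Wright's path rule: contributions from independent ancestry routes add.
J and K are related in two ways: half-sibs through their shared mother (r = 1/4) and first cousins through their fathers (r = 1/8).
r = 1/4 + 1/8 = 3/8 = 0.375.

0.375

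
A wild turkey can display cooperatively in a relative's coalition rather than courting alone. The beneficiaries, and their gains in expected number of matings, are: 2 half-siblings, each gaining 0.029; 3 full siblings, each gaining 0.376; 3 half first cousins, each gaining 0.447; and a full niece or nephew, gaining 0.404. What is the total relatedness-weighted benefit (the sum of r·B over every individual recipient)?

r to a half-sibling = 0.25 (half-sibs share one parent — one path of length 2: r = (1/2)^2 = 1/4).
r to a full sibling = 0.5 (full sibs share both parents — two paths of length 2: r = 2·(1/2)^2 = 1/2).
r to a half first cousin = 0.0625 (half first cousins share one grandparent — one path of length 4: r = (1/2)^4 = 1/16).
r to a full niece or nephew = 0.25 (full aunt/uncle↔niece/nephew: two paths of length 3 through the shared grandparent pair: r = 2·(1/2)^3 = 1/4).
Summing one r·B term per recipient: 2·0.25·0.029 + 3·0.5·0.376 + 3·0.0625·0.447 + 1·0.25·0.404 = 0.7633125.

0.7633125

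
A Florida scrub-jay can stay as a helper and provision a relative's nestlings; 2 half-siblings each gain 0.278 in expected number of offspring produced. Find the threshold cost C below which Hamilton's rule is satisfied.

r to a half-sibling = 0.25 (half-sibs share one parent — one path of length 2: r = (1/2)^2 = 1/4).
Hamilton's rule: n·r·B > C, so the trait is favored while C < n·r·B = 2·0.25·0.278 = 0.139.

0.139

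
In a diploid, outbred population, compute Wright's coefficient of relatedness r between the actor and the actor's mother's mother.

Each parent–offspring link contributes a factor of 1/2, and independent paths through distinct common ancestors add.
Two parent–offspring links: r = (1/2)^2 = 1/4.

0.25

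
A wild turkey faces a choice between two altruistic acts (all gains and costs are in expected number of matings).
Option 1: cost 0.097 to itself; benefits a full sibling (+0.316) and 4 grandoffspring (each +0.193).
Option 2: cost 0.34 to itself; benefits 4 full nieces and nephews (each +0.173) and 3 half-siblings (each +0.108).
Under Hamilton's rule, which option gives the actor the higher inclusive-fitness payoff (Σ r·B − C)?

Option 1: r to a full sibling = 0.5.
Option 1: r to a grandoffspring = 0.25.
Option 1: Σ r·B − C = (1·0.5·0.316 + 4·0.25·0.193) − 0.097 = 0.254.
Option 2: r to a full niece or nephew = 0.25.
Option 2: r to a half-sibling = 0.25.
Option 2: Σ r·B − C = (4·0.25·0.173 + 3·0.25·0.108) − 0.34 = -0.086.
Option 1 has the higher net inclusive-fitness payoff.

Option 1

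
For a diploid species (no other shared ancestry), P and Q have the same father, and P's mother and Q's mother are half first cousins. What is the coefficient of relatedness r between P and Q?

0.265625

Independent pedigree routes through distinct common ancestors add.
P and Q are related in two ways: half-sibs through their shared father (r = 1/4) and half second cousins through their mothers (r = 1/64).
r = 1/4 + 1/64 = 17/64 = 0.265625.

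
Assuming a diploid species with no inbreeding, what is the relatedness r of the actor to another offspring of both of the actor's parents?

0.5

Each parent–offspring link contributes a factor of 1/2, and independent paths through distinct common ancestors add.
Full sibs share both parents — two paths of length 2: r = 2·(1/2)^2 = 1/2.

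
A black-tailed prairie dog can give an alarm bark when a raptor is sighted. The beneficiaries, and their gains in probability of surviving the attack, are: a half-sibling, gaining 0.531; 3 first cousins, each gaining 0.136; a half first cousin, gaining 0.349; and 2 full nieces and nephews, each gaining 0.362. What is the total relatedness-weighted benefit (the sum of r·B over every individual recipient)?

0.3865625

r to a half-sibling = 0.25 (half-sibs share one parent — one path of length 2: r = (1/2)^2 = 1/4).
r to a first cousin = 1/8 (first cousins share one grandparent pair — two paths of length 4: r = 2·(1/2)^4 = 1/8).
r to a half first cousin = 1/16 (half first cousins share one grandparent — one path of length 4: r = (1/2)^4 = 1/16).
r to a full niece or nephew = 0.25 (full aunt/uncle↔niece/nephew: two paths of length 3 through the shared grandparent pair: r = 2·(1/2)^3 = 1/4).
Summing one r·B term per recipient: 1·0.25·0.531 + 3·0.125·0.136 + 1·0.0625·0.349 + 2·0.25·0.362 = 0.3865625.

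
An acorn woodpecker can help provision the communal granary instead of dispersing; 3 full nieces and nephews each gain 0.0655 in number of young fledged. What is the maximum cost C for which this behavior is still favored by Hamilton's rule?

0.049125

r to a full niece or nephew = 0.25 (full aunt/uncle↔niece/nephew: two paths of length 3 through the shared grandparent pair: r = 2·(1/2)^3 = 1/4).
Hamilton's rule: n·r·B > C, so the trait is favored while C < n·r·B = 3·0.25·0.0655 = 0.049125.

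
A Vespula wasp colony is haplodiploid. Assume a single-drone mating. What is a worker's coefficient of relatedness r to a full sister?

0.75

Haplodiploid full sisters inherit their father's entire haploid genome identically (contributing 1/2) and on average half of their mother's contribution (1/2 · 1/2 = 1/4); r = 1/2 + 1/4 = 3/4.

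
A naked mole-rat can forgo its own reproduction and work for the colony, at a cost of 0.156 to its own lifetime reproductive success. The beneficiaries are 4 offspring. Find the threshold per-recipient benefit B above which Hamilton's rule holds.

0.078

r to an offspring = 0.5 (one parent–offspring link: r = (1/2)^1 = 1/2).
Hamilton's rule with n recipients of equal r: n·r·B > C, so B > C/(n·r) = 0.156/(4·0.5) = 0.078.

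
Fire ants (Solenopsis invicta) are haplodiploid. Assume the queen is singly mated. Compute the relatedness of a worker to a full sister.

Haplodiploid full sisters inherit their father's entire haploid genome identically (contributing 1/2) and on average half of their mother's contribution (1/2 · 1/2 = 1/4); r = 1/2 + 1/4 = 3/4.

0.75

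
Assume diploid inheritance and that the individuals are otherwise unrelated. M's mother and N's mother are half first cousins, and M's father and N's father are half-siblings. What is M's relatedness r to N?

Wright's path rule: contributions from independent ancestry routes add.
M and N are related in two ways: half second cousins through their mothers (r = 1/64) and half first cousins through their fathers (r = 1/16).
r = 1/64 + 1/16 = 0.078125.

0.078125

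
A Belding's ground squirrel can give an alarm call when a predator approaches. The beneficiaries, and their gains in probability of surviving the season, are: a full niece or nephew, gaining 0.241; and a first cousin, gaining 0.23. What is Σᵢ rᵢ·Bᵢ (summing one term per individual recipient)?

0.089

r to a full niece or nephew = 0.25 (full aunt/uncle↔niece/nephew: two paths of length 3 through the shared grandparent pair: r = 2·(1/2)^3 = 1/4).
r to a first cousin = 1/8 (first cousins share one grandparent pair — two paths of length 4: r = 2·(1/2)^4 = 1/8).
Summing one r·B term per recipient: 1·0.25·0.241 + 1·0.125·0.23 = 0.089.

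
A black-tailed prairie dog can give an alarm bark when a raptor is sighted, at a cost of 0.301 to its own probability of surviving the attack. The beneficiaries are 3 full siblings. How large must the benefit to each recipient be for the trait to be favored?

r to a full sibling = 0.5 (full sibs share both parents — two paths of length 2: r = 2·(1/2)^2 = 1/2).
Hamilton's rule with n recipients of equal r: n·r·B > C, so B > C/(n·r) = 0.301/(3·0.5) = 0.2007.

0.2007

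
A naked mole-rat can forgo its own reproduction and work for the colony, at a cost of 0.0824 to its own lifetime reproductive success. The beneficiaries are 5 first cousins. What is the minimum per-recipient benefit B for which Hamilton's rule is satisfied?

r to a first cousin = 1/8 (first cousins share one grandparent pair — two paths of length 4: r = 2·(1/2)^4 = 1/8).
Hamilton's rule with n recipients of equal r: n·r·B > C, so B > C/(n·r) = 0.0824/(5·0.125) = 0.1318.

0.1318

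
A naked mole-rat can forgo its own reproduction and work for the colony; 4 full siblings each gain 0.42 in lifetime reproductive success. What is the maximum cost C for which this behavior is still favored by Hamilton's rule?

r to a full sibling = 1/2 (full sibs share both parents — two paths of length 2: r = 2·(1/2)^2 = 1/2).
Hamilton's rule: n·r·B > C, so the trait is favored while C < n·r·B = 4·0.5·0.42 = 0.84.

0.84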